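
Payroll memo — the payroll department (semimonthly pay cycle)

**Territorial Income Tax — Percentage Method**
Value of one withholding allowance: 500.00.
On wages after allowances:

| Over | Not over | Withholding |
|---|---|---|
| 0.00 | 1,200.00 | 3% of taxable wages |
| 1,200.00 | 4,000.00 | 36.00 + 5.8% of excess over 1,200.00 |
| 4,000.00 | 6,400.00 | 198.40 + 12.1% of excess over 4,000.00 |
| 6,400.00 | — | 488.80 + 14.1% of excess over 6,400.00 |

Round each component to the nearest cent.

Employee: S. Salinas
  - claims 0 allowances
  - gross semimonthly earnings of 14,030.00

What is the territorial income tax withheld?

1,564.63

Territorial Income Tax: taxable = 14,030.00
  488.80 + 14.1% × (14,030.00 − 6,400.00) = 488.80 + 14.1% × 7,630.00 = 1,564.63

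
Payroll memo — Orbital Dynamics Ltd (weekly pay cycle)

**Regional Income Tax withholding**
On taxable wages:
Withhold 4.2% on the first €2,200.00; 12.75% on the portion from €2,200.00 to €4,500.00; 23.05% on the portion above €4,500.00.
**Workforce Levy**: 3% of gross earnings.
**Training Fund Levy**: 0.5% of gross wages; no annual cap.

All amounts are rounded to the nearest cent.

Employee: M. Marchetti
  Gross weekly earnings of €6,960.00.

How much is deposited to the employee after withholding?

Regional Income Tax: taxable = €6,960.00
  €385.65 + 23.05% × (€6,960.00 − €4,500.00) = €385.65 + 23.05% × €2,460.00 = €952.68
Workforce Levy: 3% × €6,960.00 = €208.80
Training Fund Levy: 0.5% × €6,960.00 = €34.80
Total withheld: €952.68 + €208.80 + €34.80 = €1,196.28
Net pay: €6,960.00 − €1,196.28 = €5,763.72

€5,763.72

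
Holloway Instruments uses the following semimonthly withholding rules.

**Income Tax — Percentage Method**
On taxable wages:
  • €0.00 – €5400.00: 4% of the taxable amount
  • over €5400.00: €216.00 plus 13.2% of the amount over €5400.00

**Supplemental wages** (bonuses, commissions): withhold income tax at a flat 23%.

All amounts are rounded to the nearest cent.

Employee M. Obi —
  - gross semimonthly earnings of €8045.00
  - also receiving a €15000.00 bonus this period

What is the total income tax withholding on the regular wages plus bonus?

€4015.14

Income Tax: taxable = €8045.00
  €216.00 + 13.2% × (€8045.00 − €5400.00) = €216.00 + 13.2% × €2645.00 = €565.14
Supplemental (23% flat on bonus): 23% × €15000.00 = €3450.00
Total income tax: €565.14 + €3450.00 = €4015.14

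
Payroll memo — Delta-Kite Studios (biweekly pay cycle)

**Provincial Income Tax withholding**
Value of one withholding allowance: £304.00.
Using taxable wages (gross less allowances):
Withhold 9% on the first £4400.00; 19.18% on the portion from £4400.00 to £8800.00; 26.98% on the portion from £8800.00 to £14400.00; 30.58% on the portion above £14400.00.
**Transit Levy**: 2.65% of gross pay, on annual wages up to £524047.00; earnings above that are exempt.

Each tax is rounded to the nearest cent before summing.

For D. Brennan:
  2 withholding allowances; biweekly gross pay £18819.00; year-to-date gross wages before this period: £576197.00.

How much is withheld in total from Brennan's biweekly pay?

£3916.20

Provincial Income Tax: taxable = £18819.00 − 2×£304.00 = £18211.00
  £2750.80 + 30.58% × (£18211.00 − £14400.00) = £2750.80 + 30.58% × £3811.00 = £3916.20
Transit Levy: YTD £576197.00 ≥ cap £524047.00 → £0.00
Total: £3916.20 + £0.00 = £3916.20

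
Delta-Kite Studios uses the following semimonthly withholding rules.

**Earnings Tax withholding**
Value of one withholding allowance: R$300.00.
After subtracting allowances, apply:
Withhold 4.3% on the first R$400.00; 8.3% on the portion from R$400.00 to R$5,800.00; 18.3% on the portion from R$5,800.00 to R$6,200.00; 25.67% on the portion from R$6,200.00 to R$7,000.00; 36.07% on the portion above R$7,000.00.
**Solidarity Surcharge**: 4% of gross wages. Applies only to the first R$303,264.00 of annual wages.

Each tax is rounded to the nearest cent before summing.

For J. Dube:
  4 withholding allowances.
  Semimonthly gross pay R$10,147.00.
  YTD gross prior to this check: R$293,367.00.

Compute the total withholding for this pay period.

Earnings Tax: taxable = R$10,147.00 − 4×R$300.00 = R$8,947.00
  R$743.96 + 36.07% × (R$8,947.00 − R$7,000.00) = R$743.96 + 36.07% × R$1,947.00 = R$1,446.24
Solidarity Surcharge: cap R$303,264.00 − YTD R$293,367.00 = R$9,897.00 subject; 4% × R$9,897.00 = R$395.88
Total: R$1,446.24 + R$395.88 = R$1,842.12

R$1,842.12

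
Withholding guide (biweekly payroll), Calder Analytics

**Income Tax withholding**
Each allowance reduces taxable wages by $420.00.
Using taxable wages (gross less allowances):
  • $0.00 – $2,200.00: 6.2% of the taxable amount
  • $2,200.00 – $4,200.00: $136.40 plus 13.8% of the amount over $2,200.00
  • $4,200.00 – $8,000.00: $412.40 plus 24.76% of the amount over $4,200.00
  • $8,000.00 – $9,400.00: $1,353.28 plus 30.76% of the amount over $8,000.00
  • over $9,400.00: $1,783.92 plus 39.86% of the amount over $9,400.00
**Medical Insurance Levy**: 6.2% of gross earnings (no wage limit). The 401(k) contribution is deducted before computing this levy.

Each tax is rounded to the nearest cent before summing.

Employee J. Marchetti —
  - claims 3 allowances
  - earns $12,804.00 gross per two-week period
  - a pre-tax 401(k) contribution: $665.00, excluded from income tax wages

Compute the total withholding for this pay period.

$3,126.07

Income Tax: taxable = $12,804.00 − $665.00 − 3×$420.00 = $10,879.00
  $1,783.92 + 39.86% × ($10,879.00 − $9,400.00) = $1,783.92 + 39.86% × $1,479.00 = $2,373.45
Medical Insurance Levy: 6.2% × $12,139.00 = $752.62
Total: $2,373.45 + $752.62 = $3,126.07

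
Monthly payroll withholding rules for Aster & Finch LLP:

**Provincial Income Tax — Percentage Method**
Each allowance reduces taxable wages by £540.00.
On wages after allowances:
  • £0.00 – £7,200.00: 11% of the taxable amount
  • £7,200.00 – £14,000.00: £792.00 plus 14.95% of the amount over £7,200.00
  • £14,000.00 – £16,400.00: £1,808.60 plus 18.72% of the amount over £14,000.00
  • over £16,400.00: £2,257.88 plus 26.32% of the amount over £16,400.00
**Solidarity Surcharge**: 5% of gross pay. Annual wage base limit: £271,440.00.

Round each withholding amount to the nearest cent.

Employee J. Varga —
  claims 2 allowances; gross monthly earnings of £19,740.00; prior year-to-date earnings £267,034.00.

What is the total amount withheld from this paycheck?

£3,073.01

Provincial Income Tax: taxable = £19,740.00 − 2×£540.00 = £18,660.00
  £2,257.88 + 26.32% × (£18,660.00 − £16,400.00) = £2,257.88 + 26.32% × £2,260.00 = £2,852.71
Solidarity Surcharge: cap £271,440.00 − YTD £267,034.00 = £4,406.00 subject; 5% × £4,406.00 = £220.30
Total: £2,852.71 + £220.30 = £3,073.01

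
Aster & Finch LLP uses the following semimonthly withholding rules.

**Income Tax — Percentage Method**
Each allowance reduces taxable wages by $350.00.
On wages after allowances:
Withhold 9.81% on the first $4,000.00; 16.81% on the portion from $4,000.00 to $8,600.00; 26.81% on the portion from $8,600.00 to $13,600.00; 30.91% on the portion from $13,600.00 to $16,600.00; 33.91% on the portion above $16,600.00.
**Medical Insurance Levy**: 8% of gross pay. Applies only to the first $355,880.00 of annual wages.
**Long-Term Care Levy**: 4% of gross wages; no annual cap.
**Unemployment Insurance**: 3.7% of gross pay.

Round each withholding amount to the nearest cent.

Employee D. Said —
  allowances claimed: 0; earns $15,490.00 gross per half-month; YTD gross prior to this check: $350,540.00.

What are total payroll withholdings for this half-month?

Income Tax: taxable = $15,490.00
  $2,506.16 + 30.91% × ($15,490.00 − $13,600.00) = $2,506.16 + 30.91% × $1,890.00 = $3,090.36
Medical Insurance Levy: cap $355,880.00 − YTD $350,540.00 = $5,340.00 subject; 8% × $5,340.00 = $427.20
Long-Term Care Levy: 4% × $15,490.00 = $619.60
Unemployment Insurance: 3.7% × $15,490.00 = $573.13
Total: $3,090.36 + $427.20 + $619.60 + $573.13 = $4,710.29

$4,710.29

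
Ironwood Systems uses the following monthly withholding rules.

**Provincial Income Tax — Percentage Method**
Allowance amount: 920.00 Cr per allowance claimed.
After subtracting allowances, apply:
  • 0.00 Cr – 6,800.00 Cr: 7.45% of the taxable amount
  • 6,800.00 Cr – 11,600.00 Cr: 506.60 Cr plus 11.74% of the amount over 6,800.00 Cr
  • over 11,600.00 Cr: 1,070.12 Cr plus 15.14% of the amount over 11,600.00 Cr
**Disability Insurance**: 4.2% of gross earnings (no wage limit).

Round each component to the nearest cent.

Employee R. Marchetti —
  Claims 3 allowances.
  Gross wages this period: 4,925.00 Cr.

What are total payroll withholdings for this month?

Provincial Income Tax: taxable = 4,925.00 Cr − 3×920.00 Cr = 2,165.00 Cr
  7.45% × 2,165.00 Cr = 161.29 Cr
Disability Insurance: 4.2% × 4,925.00 Cr = 206.85 Cr
Total: 161.29 Cr + 206.85 Cr = 368.14 Cr

368.14 Cr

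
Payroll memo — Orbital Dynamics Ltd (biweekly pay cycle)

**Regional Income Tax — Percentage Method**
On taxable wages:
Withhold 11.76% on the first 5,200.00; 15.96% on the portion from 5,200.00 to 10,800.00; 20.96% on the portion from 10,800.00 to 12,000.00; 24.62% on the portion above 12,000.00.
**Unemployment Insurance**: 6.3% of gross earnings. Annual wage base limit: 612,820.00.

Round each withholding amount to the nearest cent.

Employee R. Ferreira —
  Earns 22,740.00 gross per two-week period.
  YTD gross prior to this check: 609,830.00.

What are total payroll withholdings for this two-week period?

Regional Income Tax: taxable = 22,740.00
  1,756.80 + 24.62% × (22,740.00 − 12,000.00) = 1,756.80 + 24.62% × 10,740.00 = 4,400.99
Unemployment Insurance: cap 612,820.00 − YTD 609,830.00 = 2,990.00 subject; 6.3% × 2,990.00 = 188.37
Total: 4,400.99 + 188.37 = 4,589.36

4,589.36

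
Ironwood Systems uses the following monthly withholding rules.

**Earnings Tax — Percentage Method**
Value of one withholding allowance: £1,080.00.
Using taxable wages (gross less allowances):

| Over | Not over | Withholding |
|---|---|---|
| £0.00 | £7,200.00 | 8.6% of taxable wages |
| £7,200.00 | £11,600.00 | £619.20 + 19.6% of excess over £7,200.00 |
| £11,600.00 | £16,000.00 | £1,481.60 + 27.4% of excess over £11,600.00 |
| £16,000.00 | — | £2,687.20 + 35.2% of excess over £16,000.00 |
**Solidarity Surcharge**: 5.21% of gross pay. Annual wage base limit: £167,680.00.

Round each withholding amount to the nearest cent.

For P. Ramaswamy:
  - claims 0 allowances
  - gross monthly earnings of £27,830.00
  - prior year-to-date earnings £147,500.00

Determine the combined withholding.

£7,902.74

Earnings Tax: taxable = £27,830.00
  £2,687.20 + 35.2% × (£27,830.00 − £16,000.00) = £2,687.20 + 35.2% × £11,830.00 = £6,851.36
Solidarity Surcharge: cap £167,680.00 − YTD £147,500.00 = £20,180.00 subject; 5.21% × £20,180.00 = £1,051.38
Total: £6,851.36 + £1,051.38 = £7,902.74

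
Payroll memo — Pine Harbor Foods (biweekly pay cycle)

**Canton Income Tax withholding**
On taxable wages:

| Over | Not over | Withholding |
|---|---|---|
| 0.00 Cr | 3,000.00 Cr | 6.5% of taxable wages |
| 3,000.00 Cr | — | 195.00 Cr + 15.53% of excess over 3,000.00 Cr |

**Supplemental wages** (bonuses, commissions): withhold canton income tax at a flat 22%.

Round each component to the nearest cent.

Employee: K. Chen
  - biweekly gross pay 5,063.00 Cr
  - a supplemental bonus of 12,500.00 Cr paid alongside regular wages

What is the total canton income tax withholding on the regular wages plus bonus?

Canton Income Tax: taxable = 5,063.00 Cr
  195.00 Cr + 15.53% × (5,063.00 Cr − 3,000.00 Cr) = 195.00 Cr + 15.53% × 2,063.00 Cr = 515.38 Cr
Supplemental (22% flat on bonus): 22% × 12,500.00 Cr = 2,750.00 Cr
Total canton income tax: 515.38 Cr + 2,750.00 Cr = 3,265.38 Cr

3,265.38 Cr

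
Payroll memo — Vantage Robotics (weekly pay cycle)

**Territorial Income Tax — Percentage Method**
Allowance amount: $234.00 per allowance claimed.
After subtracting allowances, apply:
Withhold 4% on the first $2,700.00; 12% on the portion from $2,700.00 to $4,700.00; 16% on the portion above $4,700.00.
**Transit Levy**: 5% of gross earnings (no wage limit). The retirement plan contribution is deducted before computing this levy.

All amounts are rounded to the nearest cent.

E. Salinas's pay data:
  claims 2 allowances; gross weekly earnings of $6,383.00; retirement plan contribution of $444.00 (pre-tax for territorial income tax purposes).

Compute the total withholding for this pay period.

$768.31

Territorial Income Tax: taxable = $6,383.00 − $444.00 − 2×$234.00 = $5,471.00
  $348.00 + 16% × ($5,471.00 − $4,700.00) = $348.00 + 16% × $771.00 = $471.36
Transit Levy: 5% × $5,939.00 = $296.95
Total: $471.36 + $296.95 = $768.31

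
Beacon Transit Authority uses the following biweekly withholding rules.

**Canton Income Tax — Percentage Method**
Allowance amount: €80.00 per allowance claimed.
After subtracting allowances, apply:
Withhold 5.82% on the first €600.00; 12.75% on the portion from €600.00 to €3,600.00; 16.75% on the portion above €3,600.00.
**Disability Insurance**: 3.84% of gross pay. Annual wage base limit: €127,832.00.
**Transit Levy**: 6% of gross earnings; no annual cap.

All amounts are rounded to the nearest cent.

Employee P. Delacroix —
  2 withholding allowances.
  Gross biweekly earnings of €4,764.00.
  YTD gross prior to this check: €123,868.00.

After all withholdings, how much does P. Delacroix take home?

Canton Income Tax: taxable = €4,764.00 − 2×€80.00 = €4,604.00
  €417.42 + 16.75% × (€4,604.00 − €3,600.00) = €417.42 + 16.75% × €1,004.00 = €585.59
Disability Insurance: cap €127,832.00 − YTD €123,868.00 = €3,964.00 subject; 3.84% × €3,964.00 = €152.22
Transit Levy: 6% × €4,764.00 = €285.84
Total withheld: €585.59 + €152.22 + €285.84 = €1,023.65
Net pay: €4,764.00 − €1,023.65 = €3,740.35

€3,740.35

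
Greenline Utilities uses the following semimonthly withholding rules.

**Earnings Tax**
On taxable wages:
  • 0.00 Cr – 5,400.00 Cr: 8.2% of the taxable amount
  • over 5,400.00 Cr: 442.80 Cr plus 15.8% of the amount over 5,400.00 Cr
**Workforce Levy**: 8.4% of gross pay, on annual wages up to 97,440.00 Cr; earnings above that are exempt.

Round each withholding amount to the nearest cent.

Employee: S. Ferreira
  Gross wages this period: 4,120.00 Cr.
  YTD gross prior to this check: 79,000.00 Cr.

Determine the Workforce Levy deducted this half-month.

346.08 Cr

Workforce Levy: 8.4% × 4,120.00 Cr = 346.08 Cr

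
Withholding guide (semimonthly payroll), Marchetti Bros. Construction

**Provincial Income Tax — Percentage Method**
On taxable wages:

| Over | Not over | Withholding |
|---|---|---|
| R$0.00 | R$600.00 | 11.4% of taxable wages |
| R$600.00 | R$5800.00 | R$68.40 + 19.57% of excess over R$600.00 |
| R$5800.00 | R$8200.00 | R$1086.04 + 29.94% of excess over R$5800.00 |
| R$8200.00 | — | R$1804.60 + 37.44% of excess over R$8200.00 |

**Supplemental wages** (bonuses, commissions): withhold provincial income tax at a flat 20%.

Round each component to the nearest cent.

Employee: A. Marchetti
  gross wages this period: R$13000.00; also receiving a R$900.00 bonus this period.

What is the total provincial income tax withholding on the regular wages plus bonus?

Provincial Income Tax: taxable = R$13000.00
  R$1804.60 + 37.44% × (R$13000.00 − R$8200.00) = R$1804.60 + 37.44% × R$4800.00 = R$3601.72
Supplemental (20% flat on bonus): 20% × R$900.00 = R$180.00
Total provincial income tax: R$3601.72 + R$180.00 = R$3781.72

R$3781.72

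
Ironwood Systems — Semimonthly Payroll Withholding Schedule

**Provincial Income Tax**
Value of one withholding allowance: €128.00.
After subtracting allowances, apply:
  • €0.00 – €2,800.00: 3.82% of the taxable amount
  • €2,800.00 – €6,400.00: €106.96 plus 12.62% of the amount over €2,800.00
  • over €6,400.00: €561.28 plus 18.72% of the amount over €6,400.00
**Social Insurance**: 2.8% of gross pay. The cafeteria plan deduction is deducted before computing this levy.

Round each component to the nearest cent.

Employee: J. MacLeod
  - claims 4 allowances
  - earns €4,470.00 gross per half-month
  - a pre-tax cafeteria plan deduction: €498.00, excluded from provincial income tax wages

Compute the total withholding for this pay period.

€301.47

Provincial Income Tax: taxable = €4,470.00 − €498.00 − 4×€128.00 = €3,460.00
  €106.96 + 12.62% × (€3,460.00 − €2,800.00) = €106.96 + 12.62% × €660.00 = €190.25
Social Insurance: 2.8% × €3,972.00 = €111.22
Total: €190.25 + €111.22 = €301.47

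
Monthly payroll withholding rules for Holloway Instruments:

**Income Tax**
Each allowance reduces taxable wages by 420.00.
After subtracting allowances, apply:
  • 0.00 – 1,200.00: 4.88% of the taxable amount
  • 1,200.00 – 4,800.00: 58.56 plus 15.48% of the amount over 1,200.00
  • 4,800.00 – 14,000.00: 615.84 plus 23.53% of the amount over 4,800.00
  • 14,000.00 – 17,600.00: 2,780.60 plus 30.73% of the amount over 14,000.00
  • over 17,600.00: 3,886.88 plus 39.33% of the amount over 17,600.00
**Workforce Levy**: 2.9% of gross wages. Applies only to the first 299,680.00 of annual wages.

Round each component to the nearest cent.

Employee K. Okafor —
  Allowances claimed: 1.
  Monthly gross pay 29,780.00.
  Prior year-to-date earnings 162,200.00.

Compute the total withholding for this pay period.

Income Tax: taxable = 29,780.00 − 1×420.00 = 29,360.00
  3,886.88 + 39.33% × (29,360.00 − 17,600.00) = 3,886.88 + 39.33% × 11,760.00 = 8,512.09
Workforce Levy: 2.9% × 29,780.00 = 863.62
Total: 8,512.09 + 863.62 = 9,375.71

9,375.71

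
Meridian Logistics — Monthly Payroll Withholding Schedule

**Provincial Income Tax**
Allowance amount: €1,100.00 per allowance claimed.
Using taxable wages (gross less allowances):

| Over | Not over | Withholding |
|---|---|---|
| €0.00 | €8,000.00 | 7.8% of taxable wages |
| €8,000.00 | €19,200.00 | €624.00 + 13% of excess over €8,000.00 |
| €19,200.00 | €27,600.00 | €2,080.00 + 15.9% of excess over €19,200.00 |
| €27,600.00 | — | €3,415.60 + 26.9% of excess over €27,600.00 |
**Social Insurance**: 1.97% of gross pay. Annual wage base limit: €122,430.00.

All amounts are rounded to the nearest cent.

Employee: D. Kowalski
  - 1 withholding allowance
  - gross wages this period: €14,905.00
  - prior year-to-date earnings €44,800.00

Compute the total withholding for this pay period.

Provincial Income Tax: taxable = €14,905.00 − 1×€1,100.00 = €13,805.00
  €624.00 + 13% × (€13,805.00 − €8,000.00) = €624.00 + 13% × €5,805.00 = €1,378.65
Social Insurance: 1.97% × €14,905.00 = €293.63
Total: €1,378.65 + €293.63 = €1,672.28

€1,672.28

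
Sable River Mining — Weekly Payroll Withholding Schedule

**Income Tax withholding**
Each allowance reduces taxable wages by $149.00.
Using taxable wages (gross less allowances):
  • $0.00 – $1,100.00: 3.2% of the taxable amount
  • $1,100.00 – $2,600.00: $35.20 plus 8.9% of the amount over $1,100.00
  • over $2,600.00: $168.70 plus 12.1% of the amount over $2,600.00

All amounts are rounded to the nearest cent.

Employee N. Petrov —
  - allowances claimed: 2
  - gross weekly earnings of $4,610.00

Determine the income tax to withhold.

Income Tax: taxable = $4,610.00 − 2×$149.00 = $4,312.00
  $168.70 + 12.1% × ($4,312.00 − $2,600.00) = $168.70 + 12.1% × $1,712.00 = $375.85

$375.85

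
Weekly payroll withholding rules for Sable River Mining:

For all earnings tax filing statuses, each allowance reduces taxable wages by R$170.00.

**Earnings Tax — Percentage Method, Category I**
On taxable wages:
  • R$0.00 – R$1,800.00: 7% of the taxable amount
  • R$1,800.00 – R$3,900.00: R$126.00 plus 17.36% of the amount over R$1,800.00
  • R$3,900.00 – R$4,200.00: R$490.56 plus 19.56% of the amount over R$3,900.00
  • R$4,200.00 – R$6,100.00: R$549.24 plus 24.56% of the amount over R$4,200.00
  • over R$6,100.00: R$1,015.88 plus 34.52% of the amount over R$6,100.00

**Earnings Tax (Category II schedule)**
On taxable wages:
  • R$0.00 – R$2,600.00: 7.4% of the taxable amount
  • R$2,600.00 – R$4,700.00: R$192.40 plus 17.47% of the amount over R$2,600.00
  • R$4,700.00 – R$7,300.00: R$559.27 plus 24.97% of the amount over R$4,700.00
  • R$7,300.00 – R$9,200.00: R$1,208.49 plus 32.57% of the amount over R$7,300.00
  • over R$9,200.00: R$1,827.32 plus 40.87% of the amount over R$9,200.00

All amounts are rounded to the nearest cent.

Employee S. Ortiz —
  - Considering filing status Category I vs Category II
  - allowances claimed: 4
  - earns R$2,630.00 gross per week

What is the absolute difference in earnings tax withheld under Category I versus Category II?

R$7.74

Earnings Tax (Category I): taxable = R$2,630.00 − 4×R$170.00 = R$1,950.00
  R$126.00 + 17.36% × (R$1,950.00 − R$1,800.00) = R$126.00 + 17.36% × R$150.00 = R$152.04
Earnings Tax (Category II): taxable = R$2,630.00 − 4×R$170.00 = R$1,950.00
  7.4% × R$1,950.00 = R$144.30
Difference: |R$152.04 − R$144.30| = R$7.74 (higher under Category I)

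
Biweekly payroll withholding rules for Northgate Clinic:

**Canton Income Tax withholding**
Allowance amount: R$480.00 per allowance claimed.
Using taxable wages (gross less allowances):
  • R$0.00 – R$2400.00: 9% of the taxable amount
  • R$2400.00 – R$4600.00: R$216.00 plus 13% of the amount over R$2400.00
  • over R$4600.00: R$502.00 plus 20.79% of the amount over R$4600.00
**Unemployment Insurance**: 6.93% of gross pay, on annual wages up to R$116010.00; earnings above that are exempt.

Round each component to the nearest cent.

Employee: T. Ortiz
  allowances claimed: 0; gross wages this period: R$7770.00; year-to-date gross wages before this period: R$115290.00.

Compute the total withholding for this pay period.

R$1210.94

Canton Income Tax: taxable = R$7770.00
  R$502.00 + 20.79% × (R$7770.00 − R$4600.00) = R$502.00 + 20.79% × R$3170.00 = R$1161.04
Unemployment Insurance: cap R$116010.00 − YTD R$115290.00 = R$720.00 subject; 6.93% × R$720.00 = R$49.90
Total: R$1161.04 + R$49.90 = R$1210.94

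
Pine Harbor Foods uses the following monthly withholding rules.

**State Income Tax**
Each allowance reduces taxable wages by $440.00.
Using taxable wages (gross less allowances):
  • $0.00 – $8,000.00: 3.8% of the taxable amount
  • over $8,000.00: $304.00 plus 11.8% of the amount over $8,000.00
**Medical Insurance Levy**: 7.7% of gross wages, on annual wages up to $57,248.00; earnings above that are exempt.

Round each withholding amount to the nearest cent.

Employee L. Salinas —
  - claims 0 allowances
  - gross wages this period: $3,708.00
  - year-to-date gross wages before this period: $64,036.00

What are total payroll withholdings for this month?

$140.90

State Income Tax: taxable = $3,708.00
  3.8% × $3,708.00 = $140.90
Medical Insurance Levy: YTD $64,036.00 ≥ cap $57,248.00 → $0.00
Total: $140.90 + $0.00 = $140.90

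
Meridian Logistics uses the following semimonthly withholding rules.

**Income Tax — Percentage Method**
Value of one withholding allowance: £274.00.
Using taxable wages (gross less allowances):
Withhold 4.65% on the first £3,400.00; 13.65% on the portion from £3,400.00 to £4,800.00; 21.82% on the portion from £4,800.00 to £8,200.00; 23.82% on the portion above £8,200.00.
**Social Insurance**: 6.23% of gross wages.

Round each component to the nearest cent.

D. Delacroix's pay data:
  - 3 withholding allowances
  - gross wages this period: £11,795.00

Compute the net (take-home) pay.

Income Tax: taxable = £11,795.00 − 3×£274.00 = £10,973.00
  £1,091.08 + 23.82% × (£10,973.00 − £8,200.00) = £1,091.08 + 23.82% × £2,773.00 = £1,751.61
Social Insurance: 6.23% × £11,795.00 = £734.83
Total withheld: £1,751.61 + £734.83 = £2,486.44
Net pay: £11,795.00 − £2,486.44 = £9,308.56

£9,308.56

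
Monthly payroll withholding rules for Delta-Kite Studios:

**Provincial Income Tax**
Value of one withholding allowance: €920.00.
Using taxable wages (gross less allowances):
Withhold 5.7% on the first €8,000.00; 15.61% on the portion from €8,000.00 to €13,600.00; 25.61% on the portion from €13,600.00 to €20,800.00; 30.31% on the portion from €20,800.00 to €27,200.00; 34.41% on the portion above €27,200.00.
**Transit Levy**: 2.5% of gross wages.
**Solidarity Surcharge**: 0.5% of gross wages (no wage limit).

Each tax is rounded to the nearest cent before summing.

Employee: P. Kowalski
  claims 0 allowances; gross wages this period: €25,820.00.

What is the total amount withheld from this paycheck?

€5,470.24

Provincial Income Tax: taxable = €25,820.00
  €3,174.08 + 30.31% × (€25,820.00 − €20,800.00) = €3,174.08 + 30.31% × €5,020.00 = €4,695.64
Transit Levy: 2.5% × €25,820.00 = €645.50
Solidarity Surcharge: 0.5% × €25,820.00 = €129.10
Total: €4,695.64 + €645.50 + €129.10 = €5,470.24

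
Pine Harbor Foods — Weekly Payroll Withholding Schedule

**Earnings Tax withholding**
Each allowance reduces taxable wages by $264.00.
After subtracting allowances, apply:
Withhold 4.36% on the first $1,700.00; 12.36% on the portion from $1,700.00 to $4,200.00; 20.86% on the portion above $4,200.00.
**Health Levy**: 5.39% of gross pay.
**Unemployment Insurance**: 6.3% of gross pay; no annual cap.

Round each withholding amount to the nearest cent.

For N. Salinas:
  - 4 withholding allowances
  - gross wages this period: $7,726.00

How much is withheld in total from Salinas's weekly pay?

$1,801.53

Earnings Tax: taxable = $7,726.00 − 4×$264.00 = $6,670.00
  $383.12 + 20.86% × ($6,670.00 − $4,200.00) = $383.12 + 20.86% × $2,470.00 = $898.36
Health Levy: 5.39% × $7,726.00 = $416.43
Unemployment Insurance: 6.3% × $7,726.00 = $486.74
Total: $898.36 + $416.43 + $486.74 = $1,801.53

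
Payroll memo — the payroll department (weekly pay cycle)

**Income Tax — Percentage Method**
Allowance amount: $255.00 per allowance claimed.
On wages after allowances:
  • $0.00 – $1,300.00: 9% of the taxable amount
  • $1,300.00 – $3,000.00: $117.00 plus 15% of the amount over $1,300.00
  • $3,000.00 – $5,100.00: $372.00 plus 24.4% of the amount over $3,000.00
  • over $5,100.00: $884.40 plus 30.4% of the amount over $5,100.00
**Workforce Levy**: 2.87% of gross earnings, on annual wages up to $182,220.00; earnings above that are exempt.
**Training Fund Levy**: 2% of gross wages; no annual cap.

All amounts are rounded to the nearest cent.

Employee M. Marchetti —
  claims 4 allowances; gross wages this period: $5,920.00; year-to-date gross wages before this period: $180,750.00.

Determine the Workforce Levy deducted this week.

$42.19

Workforce Levy: cap $182,220.00 − YTD $180,750.00 = $1,470.00 subject; 2.87% × $1,470.00 = $42.19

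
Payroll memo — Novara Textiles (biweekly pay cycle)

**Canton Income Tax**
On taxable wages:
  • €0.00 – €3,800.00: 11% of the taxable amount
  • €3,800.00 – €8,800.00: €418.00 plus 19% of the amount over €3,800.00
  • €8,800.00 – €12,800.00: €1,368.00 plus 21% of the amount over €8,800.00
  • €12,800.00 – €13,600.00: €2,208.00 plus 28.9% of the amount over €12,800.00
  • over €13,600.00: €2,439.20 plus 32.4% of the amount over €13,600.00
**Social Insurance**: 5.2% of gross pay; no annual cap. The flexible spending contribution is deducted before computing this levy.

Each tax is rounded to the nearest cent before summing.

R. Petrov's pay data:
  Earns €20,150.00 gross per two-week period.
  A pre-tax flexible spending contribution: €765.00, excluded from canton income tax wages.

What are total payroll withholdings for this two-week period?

€5,321.56

Canton Income Tax: taxable = €20,150.00 − €765.00 = €19,385.00
  €2,439.20 + 32.4% × (€19,385.00 − €13,600.00) = €2,439.20 + 32.4% × €5,785.00 = €4,313.54
Social Insurance: 5.2% × €19,385.00 = €1,008.02
Total: €4,313.54 + €1,008.02 = €5,321.56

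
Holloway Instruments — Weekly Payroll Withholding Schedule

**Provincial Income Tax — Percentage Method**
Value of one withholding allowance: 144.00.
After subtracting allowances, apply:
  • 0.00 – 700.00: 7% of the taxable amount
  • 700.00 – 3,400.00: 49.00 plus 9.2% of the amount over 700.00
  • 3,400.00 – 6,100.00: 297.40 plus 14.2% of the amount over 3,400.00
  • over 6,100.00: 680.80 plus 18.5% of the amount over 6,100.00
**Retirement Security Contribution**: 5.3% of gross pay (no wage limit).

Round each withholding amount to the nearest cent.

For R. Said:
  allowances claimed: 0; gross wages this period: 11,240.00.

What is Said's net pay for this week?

9,012.58

Provincial Income Tax: taxable = 11,240.00
  680.80 + 18.5% × (11,240.00 − 6,100.00) = 680.80 + 18.5% × 5,140.00 = 1,631.70
Retirement Security Contribution: 5.3% × 11,240.00 = 595.72
Total withheld: 1,631.70 + 595.72 = 2,227.42
Net pay: 11,240.00 − 2,227.42 = 9,012.58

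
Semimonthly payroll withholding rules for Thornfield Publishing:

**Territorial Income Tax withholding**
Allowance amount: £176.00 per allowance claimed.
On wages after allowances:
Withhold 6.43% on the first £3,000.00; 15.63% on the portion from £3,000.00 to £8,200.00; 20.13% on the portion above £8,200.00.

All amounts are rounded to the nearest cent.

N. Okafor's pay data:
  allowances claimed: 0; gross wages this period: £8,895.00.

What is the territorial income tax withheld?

Territorial Income Tax: taxable = £8,895.00
  £1,005.66 + 20.13% × (£8,895.00 − £8,200.00) = £1,005.66 + 20.13% × £695.00 = £1,145.56

£1,145.56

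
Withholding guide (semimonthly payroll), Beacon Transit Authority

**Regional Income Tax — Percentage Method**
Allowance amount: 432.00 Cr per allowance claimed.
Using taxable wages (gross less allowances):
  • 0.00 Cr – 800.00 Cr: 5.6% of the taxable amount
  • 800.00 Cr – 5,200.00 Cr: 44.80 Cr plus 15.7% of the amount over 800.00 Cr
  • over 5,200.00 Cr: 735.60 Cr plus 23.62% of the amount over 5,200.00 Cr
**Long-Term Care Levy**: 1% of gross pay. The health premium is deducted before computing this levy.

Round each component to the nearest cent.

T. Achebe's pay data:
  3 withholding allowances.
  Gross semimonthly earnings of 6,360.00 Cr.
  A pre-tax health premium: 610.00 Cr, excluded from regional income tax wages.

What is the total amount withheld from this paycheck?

675.98 Cr

Regional Income Tax: taxable = 6,360.00 Cr − 610.00 Cr − 3×432.00 Cr = 4,454.00 Cr
  44.80 Cr + 15.7% × (4,454.00 Cr − 800.00 Cr) = 44.80 Cr + 15.7% × 3,654.00 Cr = 618.48 Cr
Long-Term Care Levy: 1% × 5,750.00 Cr = 57.50 Cr
Total: 618.48 Cr + 57.50 Cr = 675.98 Cr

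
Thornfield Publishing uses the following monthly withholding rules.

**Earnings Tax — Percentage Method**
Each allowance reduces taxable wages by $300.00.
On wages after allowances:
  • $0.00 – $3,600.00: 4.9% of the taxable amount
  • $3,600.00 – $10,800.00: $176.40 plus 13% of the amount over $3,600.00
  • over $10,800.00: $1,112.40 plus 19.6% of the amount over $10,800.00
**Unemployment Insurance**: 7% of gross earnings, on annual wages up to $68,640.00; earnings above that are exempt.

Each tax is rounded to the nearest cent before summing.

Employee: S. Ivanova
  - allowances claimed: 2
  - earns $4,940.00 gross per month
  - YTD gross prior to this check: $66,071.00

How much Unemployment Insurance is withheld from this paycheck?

Unemployment Insurance: cap $68,640.00 − YTD $66,071.00 = $2,569.00 subject; 7% × $2,569.00 = $179.83

$179.83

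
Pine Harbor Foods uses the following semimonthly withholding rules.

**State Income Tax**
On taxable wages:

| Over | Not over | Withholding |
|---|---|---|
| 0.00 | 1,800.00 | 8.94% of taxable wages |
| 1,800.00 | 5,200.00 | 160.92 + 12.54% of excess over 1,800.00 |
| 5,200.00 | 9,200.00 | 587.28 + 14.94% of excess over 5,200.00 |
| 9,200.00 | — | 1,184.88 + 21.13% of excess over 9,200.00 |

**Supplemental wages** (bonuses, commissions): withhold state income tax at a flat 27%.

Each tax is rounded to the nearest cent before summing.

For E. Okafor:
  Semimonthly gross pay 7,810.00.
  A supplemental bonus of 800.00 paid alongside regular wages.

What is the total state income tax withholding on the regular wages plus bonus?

1,193.21

State Income Tax: taxable = 7,810.00
  587.28 + 14.94% × (7,810.00 − 5,200.00) = 587.28 + 14.94% × 2,610.00 = 977.21
Supplemental (27% flat on bonus): 27% × 800.00 = 216.00
Total state income tax: 977.21 + 216.00 = 1,193.21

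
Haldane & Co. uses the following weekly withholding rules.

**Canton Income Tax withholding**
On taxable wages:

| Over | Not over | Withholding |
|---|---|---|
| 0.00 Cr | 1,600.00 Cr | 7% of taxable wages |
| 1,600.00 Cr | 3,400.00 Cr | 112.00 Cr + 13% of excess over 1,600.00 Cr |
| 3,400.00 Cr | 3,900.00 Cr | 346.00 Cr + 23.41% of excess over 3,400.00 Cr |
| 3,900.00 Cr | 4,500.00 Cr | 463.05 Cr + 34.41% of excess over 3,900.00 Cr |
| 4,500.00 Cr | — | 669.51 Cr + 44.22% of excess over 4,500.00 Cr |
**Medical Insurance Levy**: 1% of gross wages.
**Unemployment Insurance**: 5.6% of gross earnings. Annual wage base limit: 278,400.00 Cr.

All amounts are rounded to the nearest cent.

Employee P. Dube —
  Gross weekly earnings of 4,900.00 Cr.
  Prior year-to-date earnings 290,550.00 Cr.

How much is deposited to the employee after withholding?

4,004.61 Cr

Canton Income Tax: taxable = 4,900.00 Cr
  669.51 Cr + 44.22% × (4,900.00 Cr − 4,500.00 Cr) = 669.51 Cr + 44.22% × 400.00 Cr = 846.39 Cr
Medical Insurance Levy: 1% × 4,900.00 Cr = 49.00 Cr
Unemployment Insurance: YTD 290,550.00 Cr ≥ cap 278,400.00 Cr → 0.00 Cr
Total withheld: 846.39 Cr + 49.00 Cr + 0.00 Cr = 895.39 Cr
Net pay: 4,900.00 Cr − 895.39 Cr = 4,004.61 Cr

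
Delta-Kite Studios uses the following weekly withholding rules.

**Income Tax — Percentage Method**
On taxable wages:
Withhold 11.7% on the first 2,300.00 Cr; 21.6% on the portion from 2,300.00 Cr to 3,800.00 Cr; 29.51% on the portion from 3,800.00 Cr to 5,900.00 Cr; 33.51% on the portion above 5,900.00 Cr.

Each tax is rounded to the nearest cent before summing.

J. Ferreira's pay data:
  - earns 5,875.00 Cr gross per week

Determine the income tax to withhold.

1,205.43 Cr

Income Tax: taxable = 5,875.00 Cr
  593.10 Cr + 29.51% × (5,875.00 Cr − 3,800.00 Cr) = 593.10 Cr + 29.51% × 2,075.00 Cr = 1,205.43 Cr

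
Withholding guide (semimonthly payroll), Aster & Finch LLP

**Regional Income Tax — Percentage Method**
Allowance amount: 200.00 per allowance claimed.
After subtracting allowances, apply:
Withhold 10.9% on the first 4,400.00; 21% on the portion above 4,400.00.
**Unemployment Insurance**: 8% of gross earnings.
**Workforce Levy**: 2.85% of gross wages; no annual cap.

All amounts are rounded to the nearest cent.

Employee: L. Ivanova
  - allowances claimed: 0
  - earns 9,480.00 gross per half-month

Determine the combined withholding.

2,574.98

Regional Income Tax: taxable = 9,480.00
  479.60 + 21% × (9,480.00 − 4,400.00) = 479.60 + 21% × 5,080.00 = 1,546.40
Unemployment Insurance: 8% × 9,480.00 = 758.40
Workforce Levy: 2.85% × 9,480.00 = 270.18
Total: 1,546.40 + 758.40 + 270.18 = 2,574.98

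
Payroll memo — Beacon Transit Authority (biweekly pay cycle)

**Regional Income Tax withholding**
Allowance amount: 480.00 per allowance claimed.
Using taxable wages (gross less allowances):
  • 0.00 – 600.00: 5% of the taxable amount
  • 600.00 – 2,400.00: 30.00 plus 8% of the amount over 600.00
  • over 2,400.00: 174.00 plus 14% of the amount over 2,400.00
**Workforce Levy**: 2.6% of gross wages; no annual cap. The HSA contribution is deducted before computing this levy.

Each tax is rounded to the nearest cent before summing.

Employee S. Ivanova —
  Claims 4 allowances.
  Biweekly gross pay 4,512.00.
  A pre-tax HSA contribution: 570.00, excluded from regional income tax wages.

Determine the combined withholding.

246.25

Regional Income Tax: taxable = 4,512.00 − 570.00 − 4×480.00 = 2,022.00
  30.00 + 8% × (2,022.00 − 600.00) = 30.00 + 8% × 1,422.00 = 143.76
Workforce Levy: 2.6% × 3,942.00 = 102.49
Total: 143.76 + 102.49 = 246.25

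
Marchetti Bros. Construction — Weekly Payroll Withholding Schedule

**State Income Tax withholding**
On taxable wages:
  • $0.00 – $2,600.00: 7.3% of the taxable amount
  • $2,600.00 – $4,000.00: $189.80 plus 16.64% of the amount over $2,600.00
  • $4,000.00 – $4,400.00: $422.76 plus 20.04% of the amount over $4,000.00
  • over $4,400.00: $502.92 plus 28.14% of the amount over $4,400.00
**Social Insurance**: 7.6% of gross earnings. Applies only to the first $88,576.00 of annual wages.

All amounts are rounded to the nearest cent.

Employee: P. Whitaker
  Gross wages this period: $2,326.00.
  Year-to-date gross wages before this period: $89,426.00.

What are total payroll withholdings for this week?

$169.80

State Income Tax: taxable = $2,326.00
  7.3% × $2,326.00 = $169.80
Social Insurance: YTD $89,426.00 ≥ cap $88,576.00 → $0.00
Total: $169.80 + $0.00 = $169.80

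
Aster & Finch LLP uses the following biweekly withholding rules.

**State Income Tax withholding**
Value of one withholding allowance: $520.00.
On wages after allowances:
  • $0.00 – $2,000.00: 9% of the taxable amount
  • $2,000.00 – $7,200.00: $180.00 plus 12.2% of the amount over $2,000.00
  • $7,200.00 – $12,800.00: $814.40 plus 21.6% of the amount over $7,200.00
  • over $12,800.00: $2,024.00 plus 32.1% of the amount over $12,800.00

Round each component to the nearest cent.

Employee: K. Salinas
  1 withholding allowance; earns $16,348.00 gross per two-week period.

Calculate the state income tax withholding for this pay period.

State Income Tax: taxable = $16,348.00 − 1×$520.00 = $15,828.00
  $2,024.00 + 32.1% × ($15,828.00 − $12,800.00) = $2,024.00 + 32.1% × $3,028.00 = $2,995.99

$2,995.99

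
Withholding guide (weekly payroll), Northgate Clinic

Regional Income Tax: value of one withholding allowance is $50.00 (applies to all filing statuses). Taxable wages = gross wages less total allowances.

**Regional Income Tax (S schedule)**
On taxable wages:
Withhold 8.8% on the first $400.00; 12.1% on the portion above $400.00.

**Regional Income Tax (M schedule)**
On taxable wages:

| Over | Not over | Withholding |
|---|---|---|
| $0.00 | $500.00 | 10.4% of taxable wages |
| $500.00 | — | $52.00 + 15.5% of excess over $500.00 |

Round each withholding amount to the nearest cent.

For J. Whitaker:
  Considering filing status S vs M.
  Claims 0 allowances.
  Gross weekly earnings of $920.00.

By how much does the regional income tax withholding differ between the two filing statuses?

Regional Income Tax (S): taxable = $920.00
  $35.20 + 12.1% × ($920.00 − $400.00) = $35.20 + 12.1% × $520.00 = $98.12
Regional Income Tax (M): taxable = $920.00
  $52.00 + 15.5% × ($920.00 − $500.00) = $52.00 + 15.5% × $420.00 = $117.10
Difference: |$98.12 − $117.10| = $18.98 (higher under M)

$18.98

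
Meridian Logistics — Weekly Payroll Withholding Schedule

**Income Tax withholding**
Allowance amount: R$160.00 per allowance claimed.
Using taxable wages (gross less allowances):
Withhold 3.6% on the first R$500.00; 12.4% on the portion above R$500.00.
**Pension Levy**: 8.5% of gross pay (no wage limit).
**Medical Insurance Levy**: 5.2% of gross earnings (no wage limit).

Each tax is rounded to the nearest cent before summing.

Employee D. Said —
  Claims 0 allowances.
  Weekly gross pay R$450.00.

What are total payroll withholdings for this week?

Income Tax: taxable = R$450.00
  3.6% × R$450.00 = R$16.20
Pension Levy: 8.5% × R$450.00 = R$38.25
Medical Insurance Levy: 5.2% × R$450.00 = R$23.40
Total: R$16.20 + R$38.25 + R$23.40 = R$77.85

R$77.85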